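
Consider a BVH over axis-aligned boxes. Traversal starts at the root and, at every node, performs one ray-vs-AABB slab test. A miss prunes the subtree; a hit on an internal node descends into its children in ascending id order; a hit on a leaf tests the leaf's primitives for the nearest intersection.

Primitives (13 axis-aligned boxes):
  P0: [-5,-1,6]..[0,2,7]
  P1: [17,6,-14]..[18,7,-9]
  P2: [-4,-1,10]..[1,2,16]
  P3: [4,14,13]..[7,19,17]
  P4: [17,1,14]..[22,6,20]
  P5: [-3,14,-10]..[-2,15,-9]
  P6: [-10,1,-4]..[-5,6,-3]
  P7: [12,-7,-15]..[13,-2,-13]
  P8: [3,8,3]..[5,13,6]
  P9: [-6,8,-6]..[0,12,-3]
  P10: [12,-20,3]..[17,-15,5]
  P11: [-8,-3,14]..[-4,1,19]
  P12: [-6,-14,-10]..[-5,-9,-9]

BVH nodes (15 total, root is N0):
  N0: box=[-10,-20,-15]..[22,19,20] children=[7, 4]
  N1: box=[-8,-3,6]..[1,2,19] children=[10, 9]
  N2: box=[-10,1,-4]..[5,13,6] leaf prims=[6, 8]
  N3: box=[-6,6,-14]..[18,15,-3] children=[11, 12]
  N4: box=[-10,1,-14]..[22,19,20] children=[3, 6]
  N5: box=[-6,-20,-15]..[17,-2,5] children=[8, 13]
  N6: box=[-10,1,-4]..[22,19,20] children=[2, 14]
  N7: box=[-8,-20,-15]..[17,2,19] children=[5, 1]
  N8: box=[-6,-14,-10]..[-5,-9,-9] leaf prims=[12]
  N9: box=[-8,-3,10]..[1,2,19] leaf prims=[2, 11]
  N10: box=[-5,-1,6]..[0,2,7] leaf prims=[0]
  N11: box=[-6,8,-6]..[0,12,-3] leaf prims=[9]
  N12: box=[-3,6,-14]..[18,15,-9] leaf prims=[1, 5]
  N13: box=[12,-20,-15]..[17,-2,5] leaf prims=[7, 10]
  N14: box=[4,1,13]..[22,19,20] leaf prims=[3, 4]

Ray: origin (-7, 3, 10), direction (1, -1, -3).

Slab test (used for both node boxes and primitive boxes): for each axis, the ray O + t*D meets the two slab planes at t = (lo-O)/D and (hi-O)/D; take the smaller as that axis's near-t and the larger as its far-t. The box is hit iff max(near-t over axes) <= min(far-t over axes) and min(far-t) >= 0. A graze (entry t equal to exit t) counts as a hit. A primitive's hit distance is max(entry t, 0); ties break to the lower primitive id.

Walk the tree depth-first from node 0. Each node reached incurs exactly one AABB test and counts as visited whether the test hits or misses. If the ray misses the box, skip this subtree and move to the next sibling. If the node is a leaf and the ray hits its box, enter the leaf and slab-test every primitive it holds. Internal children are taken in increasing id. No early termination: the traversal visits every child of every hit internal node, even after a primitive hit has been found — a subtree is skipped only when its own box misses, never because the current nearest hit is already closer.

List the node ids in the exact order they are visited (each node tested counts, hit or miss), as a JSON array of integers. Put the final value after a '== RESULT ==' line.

Traverse from the root:
N0 x:[-3,29] y:[-16,23] z:[-10/3,25/3] -> hit [-3,25/3], descend [4, 7]
  N4 x:[-3,29] y:[-16,2] z:[-10/3,8] -> hit [-3,2], descend [3, 6]
    N3 x:[1,25] y:[-12,-3] z:[13/3,8] -> miss, prune
    N6 x:[-3,29] y:[-16,2] z:[-10/3,14/3] -> hit [-3,2], descend [2, 14]
      N2 x:[-3,12] y:[-10,2] z:[4/3,14/3] -> hit [4/3,2] leaf, test {P6(miss), P8(miss)}
      N14 x:[11,29] y:[-16,2] z:[-10/3,-1] -> miss, prune
  N7 x:[-1,24] y:[1,23] z:[-3,25/3] -> hit [1,25/3], descend [1, 5]
    N1 x:[-1,8] y:[1,6] z:[-3,4/3] -> hit [1,4/3], descend [9, 10]
      N9 x:[-1,8] y:[1,6] z:[-3,0] -> miss, prune
      N10 x:[2,7] y:[1,4] z:[1,4/3] -> miss, prune
    N5 x:[1,24] y:[5,23] z:[5/3,25/3] -> hit [5,25/3], descend [8, 13]
      N8 x:[1,2] y:[12,17] z:[19/3,20/3] -> miss, prune
      N13 x:[19,24] y:[5,23] z:[5/3,25/3] -> miss, prune

order=[0, 4, 3, 6, 2, 14, 7, 1, 9, 10, 5, 8, 13]  |boxes|=13  |leaves|=1  hit=miss

== RESULT ==
[0, 4, 3, 6, 2, 14, 7, 1, 9, 10, 5, 8, 13]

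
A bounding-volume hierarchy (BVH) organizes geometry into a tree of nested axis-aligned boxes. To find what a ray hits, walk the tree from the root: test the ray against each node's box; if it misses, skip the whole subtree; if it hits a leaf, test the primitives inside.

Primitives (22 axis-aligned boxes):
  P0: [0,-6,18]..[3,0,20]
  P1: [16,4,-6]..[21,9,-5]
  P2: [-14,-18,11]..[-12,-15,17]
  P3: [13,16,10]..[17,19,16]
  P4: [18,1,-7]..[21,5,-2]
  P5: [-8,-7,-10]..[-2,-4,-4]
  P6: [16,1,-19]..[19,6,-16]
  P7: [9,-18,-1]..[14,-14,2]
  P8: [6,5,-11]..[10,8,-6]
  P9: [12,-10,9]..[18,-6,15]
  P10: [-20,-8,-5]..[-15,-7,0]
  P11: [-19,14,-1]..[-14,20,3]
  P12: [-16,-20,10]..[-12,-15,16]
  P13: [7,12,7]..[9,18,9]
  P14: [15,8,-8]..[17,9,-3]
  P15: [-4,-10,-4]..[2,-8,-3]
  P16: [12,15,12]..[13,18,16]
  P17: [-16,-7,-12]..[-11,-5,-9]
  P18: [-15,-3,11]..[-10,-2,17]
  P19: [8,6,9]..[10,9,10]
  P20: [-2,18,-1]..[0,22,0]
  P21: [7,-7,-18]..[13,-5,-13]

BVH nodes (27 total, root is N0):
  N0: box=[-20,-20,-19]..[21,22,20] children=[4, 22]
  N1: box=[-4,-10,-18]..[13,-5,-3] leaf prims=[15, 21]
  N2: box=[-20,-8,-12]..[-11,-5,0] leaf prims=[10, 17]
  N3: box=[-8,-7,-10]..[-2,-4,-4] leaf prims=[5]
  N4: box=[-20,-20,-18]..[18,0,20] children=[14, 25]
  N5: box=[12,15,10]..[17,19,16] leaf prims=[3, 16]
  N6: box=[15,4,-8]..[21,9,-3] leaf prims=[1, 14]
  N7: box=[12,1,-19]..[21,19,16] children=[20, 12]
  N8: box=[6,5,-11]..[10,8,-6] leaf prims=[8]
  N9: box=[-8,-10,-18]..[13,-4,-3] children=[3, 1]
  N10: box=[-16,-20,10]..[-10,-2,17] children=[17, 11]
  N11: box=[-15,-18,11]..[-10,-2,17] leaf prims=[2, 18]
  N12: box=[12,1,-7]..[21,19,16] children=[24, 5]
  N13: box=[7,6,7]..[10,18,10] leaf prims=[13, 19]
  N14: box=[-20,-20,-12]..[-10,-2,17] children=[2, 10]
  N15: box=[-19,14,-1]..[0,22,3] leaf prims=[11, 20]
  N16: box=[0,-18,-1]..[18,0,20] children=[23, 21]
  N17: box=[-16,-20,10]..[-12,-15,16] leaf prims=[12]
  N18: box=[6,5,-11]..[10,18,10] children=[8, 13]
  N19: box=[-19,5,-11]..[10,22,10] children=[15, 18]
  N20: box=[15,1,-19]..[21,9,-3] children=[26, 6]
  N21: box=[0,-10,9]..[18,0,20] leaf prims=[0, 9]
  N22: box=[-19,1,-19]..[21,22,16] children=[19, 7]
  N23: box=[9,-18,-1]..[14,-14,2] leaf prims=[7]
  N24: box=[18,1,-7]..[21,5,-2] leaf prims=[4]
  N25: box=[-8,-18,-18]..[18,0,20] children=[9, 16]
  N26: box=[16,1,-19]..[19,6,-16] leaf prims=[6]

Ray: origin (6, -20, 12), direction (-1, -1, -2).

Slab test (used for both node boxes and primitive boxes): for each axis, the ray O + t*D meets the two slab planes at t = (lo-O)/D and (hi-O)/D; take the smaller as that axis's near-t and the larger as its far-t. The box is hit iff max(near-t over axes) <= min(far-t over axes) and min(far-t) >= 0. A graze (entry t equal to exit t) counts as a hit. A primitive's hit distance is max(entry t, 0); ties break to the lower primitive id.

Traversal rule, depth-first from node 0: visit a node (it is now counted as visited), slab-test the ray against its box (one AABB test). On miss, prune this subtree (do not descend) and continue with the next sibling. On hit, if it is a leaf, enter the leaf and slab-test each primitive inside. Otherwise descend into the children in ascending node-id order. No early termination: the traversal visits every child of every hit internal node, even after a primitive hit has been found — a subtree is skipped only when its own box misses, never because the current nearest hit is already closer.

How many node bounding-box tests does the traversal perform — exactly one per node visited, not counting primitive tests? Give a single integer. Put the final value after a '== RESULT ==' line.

Traverse from the root:
N0 x:[-15,26] y:[-42,0] z:[-4,31/2] -> hit [-4,0], descend [4, 22]
  N4 x:[-12,26] y:[-20,0] z:[-4,15] -> hit [-4,0], descend [14, 25]
    N14 x:[16,26] y:[-18,0] z:[-5/2,12] -> miss, prune
    N25 x:[-12,14] y:[-20,-2] z:[-4,15] -> miss, prune
  N22 x:[-15,25] y:[-42,-21] z:[-2,31/2] -> miss, prune

5 AABB tests over nodes [0, 4, 14, 25, 22]; 0 leaves entered; closest miss.

== RESULT ==
5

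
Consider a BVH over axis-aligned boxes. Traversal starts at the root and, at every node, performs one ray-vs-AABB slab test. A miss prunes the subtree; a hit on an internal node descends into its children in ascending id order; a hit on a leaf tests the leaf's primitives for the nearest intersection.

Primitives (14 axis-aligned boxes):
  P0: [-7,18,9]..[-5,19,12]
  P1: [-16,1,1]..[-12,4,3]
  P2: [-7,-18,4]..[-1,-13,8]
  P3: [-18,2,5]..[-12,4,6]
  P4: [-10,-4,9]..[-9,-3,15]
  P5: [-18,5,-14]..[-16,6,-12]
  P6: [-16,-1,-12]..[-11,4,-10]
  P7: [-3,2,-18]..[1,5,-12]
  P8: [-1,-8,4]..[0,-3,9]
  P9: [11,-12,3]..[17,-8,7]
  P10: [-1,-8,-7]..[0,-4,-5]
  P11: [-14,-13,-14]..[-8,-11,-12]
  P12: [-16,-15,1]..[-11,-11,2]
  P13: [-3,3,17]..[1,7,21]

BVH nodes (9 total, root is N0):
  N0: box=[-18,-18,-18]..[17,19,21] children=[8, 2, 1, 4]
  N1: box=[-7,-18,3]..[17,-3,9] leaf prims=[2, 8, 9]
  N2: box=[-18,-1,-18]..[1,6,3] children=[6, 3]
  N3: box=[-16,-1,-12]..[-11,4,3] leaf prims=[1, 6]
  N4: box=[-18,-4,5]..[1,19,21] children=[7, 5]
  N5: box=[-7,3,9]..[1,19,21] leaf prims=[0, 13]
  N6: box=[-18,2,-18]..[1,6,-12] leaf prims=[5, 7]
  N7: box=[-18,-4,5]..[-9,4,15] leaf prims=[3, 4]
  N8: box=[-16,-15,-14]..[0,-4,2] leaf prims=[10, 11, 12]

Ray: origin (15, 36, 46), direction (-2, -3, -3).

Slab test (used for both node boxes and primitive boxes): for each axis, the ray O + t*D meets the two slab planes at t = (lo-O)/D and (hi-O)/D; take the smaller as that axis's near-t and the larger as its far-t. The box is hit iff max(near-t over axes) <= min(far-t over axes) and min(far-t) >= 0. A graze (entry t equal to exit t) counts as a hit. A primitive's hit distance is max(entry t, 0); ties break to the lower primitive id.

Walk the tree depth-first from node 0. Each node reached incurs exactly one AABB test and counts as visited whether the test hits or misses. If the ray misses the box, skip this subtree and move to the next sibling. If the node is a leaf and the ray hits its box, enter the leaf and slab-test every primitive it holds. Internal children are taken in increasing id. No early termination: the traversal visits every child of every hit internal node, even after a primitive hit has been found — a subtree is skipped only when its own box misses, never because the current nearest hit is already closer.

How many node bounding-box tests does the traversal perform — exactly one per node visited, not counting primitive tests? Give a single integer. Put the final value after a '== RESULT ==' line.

Traverse from the root:
N0 x:[-1,33/2] y:[17/3,18] z:[25/3,64/3] -> hit [25/3,33/2], descend [1, 2, 4, 8]
  N1 x:[-1,11] y:[13,18] z:[37/3,43/3] -> miss, prune
  N2 x:[7,33/2] y:[10,37/3] z:[43/3,64/3] -> miss, prune
  N4 x:[7,33/2] y:[17/3,40/3] z:[25/3,41/3] -> hit [25/3,40/3], descend [5, 7]
    N5 x:[7,11] y:[17/3,11] z:[25/3,37/3] -> hit [25/3,11] leaf, test {P0(miss), P13(miss)}
    N7 x:[12,33/2] y:[32/3,40/3] z:[31/3,41/3] -> hit [12,40/3] leaf, test {P3(miss), P4(miss)}
  N8 x:[15/2,31/2] y:[40/3,17] z:[44/3,20] -> hit [44/3,31/2] leaf, test {P10(miss), P11(miss), P12(miss)}

order=[0, 1, 2, 4, 5, 7, 8]  |boxes|=7  |leaves|=3  hit=miss

== RESULT ==
7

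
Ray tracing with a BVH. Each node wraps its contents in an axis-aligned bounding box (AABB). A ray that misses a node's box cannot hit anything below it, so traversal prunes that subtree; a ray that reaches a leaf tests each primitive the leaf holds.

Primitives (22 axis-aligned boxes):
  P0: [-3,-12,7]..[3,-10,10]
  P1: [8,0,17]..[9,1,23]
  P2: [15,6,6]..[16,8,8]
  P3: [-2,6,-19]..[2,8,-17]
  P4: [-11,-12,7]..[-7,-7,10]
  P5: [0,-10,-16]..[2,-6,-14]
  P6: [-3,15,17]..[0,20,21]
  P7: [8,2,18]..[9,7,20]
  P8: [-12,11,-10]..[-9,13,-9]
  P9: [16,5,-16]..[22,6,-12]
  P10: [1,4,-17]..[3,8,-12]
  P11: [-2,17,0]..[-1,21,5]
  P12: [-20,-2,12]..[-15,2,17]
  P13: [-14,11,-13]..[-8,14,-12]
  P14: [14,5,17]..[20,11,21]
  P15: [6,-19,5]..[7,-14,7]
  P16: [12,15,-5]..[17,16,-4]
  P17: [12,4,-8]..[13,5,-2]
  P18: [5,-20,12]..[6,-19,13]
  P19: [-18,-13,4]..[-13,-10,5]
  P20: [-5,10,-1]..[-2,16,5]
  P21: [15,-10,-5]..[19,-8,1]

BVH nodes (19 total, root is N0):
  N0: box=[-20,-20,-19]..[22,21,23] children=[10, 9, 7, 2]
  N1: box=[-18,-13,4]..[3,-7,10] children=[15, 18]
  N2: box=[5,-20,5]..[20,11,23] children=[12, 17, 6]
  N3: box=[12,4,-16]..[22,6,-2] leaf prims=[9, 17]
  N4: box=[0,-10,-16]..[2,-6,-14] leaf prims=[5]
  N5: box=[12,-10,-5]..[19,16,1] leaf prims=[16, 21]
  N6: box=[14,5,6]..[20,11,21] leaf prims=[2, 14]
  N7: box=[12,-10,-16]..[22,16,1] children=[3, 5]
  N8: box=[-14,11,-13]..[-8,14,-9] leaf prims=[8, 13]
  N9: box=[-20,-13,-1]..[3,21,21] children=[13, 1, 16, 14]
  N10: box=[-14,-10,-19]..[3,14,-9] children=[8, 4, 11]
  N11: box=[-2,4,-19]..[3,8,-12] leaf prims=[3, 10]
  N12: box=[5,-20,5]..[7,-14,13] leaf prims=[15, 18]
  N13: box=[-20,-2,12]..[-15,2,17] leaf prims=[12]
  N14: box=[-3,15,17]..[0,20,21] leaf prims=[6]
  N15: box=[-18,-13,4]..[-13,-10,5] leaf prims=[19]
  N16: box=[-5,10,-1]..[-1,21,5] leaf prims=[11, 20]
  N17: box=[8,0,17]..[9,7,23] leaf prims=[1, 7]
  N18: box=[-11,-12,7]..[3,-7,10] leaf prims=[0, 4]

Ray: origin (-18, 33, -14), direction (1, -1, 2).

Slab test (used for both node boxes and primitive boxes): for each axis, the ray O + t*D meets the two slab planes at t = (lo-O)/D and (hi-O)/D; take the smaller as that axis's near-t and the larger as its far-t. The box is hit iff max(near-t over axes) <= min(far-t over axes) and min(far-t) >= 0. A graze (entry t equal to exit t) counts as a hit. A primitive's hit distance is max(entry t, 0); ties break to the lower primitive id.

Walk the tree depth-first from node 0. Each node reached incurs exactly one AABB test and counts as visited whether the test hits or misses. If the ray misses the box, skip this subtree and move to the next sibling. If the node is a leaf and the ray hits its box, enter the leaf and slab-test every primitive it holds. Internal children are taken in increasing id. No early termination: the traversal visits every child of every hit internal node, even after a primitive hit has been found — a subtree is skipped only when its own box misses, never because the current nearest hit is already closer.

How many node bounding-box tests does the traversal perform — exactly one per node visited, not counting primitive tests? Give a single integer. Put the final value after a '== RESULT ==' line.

Traverse from the root:
N0 x:[-2,40] y:[12,53] z:[-5/2,37/2] -> hit [12,37/2], descend [2, 7, 9, 10]
  N2 x:[23,38] y:[22,53] z:[19/2,37/2] -> miss, prune
  N7 x:[30,40] y:[17,43] z:[-1,15/2] -> miss, prune
  N9 x:[-2,21] y:[12,46] z:[13/2,35/2] -> hit [12,35/2], descend [1, 13, 14, 16]
    N1 x:[0,21] y:[40,46] z:[9,12] -> miss, prune
    N13 x:[-2,3] y:[31,35] z:[13,31/2] -> miss, prune
    N14 x:[15,18] y:[13,18] z:[31/2,35/2] -> hit [31/2,35/2] leaf, test {P6@t=31/2}
    N16 x:[13,17] y:[12,23] z:[13/2,19/2] -> miss, prune
  N10 x:[4,21] y:[19,43] z:[-5/2,5/2] -> miss, prune

Summary -> nodes [0, 2, 7, 9, 1, 13, 14, 16, 10]; box-tests=9; leaf-entries=1; first=P6

== RESULT ==
9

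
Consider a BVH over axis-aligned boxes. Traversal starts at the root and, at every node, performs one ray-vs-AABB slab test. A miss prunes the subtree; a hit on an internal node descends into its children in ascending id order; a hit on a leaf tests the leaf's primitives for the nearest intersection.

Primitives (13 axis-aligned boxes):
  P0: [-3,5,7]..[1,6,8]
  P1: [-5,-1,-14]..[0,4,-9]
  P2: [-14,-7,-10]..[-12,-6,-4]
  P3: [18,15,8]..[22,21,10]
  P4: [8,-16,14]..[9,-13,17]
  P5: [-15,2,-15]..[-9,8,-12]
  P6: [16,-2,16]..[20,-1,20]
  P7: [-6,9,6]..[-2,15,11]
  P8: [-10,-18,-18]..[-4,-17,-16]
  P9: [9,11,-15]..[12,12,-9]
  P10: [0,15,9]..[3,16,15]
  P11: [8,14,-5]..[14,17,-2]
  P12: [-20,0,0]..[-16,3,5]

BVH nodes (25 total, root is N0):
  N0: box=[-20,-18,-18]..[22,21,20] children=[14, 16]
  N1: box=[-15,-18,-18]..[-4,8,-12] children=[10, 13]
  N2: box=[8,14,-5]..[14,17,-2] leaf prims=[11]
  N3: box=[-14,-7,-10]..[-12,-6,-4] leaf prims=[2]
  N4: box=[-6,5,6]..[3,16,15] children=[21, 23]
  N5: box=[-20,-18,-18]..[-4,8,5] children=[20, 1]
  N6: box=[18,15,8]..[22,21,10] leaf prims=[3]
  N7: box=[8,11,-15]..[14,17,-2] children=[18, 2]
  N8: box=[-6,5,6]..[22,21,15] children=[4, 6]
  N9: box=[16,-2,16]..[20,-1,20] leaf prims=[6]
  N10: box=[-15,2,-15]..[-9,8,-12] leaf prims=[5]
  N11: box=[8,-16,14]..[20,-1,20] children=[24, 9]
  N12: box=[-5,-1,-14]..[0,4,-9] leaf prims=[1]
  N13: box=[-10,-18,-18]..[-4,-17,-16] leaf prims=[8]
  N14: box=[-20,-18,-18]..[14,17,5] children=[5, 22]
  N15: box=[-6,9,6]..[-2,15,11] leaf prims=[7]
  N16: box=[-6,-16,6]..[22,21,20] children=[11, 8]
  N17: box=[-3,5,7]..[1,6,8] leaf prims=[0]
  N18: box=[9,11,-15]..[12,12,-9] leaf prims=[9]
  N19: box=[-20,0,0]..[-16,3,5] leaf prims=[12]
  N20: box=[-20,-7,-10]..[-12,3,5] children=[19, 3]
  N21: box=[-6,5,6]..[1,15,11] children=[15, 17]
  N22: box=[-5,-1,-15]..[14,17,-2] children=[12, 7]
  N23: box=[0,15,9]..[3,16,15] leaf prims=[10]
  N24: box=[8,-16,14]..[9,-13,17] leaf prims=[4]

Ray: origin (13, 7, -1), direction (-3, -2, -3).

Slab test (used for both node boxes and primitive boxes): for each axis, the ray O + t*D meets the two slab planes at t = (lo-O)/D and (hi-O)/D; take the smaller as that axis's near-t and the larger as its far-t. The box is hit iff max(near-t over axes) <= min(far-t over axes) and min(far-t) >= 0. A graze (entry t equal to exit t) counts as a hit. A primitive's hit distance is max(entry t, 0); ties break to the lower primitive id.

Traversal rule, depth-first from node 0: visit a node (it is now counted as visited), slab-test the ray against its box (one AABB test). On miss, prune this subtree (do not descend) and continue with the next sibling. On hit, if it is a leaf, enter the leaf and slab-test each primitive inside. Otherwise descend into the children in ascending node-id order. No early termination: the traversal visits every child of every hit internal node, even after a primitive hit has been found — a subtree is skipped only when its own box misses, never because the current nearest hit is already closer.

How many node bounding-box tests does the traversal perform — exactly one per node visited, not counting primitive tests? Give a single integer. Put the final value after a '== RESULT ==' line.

Trace the traversal:
N0 x:[-3,11] y:[-7,25/2] z:[-7,17/3] -> hit [-3,17/3], descend [14, 16]
  N14 x:[-1/3,11] y:[-5,25/2] z:[-2,17/3] -> hit [-1/3,17/3], descend [5, 22]
    N5 x:[17/3,11] y:[-1/2,25/2] z:[-2,17/3] -> hit [17/3,17/3], descend [1, 20]
      N1 x:[17/3,28/3] y:[-1/2,25/2] z:[11/3,17/3] -> hit [17/3,17/3], descend [10, 13]
        N10 x:[22/3,28/3] y:[-1/2,5/2] z:[11/3,14/3] -> miss, prune
        N13 x:[17/3,23/3] y:[12,25/2] z:[5,17/3] -> miss, prune
      N20 x:[25/3,11] y:[2,7] z:[-2,3] -> miss, prune
    N22 x:[-1/3,6] y:[-5,4] z:[1/3,14/3] -> hit [1/3,4], descend [7, 12]
      N7 x:[-1/3,5/3] y:[-5,-2] z:[1/3,14/3] -> miss, prune
      N12 x:[13/3,6] y:[3/2,4] z:[8/3,13/3] -> miss, prune
  N16 x:[-3,19/3] y:[-7,23/2] z:[-7,-7/3] -> miss, prune

order=[0, 14, 5, 1, 10, 13, 20, 22, 7, 12, 16]  |boxes|=11  |leaves|=0  hit=miss

== RESULT ==
11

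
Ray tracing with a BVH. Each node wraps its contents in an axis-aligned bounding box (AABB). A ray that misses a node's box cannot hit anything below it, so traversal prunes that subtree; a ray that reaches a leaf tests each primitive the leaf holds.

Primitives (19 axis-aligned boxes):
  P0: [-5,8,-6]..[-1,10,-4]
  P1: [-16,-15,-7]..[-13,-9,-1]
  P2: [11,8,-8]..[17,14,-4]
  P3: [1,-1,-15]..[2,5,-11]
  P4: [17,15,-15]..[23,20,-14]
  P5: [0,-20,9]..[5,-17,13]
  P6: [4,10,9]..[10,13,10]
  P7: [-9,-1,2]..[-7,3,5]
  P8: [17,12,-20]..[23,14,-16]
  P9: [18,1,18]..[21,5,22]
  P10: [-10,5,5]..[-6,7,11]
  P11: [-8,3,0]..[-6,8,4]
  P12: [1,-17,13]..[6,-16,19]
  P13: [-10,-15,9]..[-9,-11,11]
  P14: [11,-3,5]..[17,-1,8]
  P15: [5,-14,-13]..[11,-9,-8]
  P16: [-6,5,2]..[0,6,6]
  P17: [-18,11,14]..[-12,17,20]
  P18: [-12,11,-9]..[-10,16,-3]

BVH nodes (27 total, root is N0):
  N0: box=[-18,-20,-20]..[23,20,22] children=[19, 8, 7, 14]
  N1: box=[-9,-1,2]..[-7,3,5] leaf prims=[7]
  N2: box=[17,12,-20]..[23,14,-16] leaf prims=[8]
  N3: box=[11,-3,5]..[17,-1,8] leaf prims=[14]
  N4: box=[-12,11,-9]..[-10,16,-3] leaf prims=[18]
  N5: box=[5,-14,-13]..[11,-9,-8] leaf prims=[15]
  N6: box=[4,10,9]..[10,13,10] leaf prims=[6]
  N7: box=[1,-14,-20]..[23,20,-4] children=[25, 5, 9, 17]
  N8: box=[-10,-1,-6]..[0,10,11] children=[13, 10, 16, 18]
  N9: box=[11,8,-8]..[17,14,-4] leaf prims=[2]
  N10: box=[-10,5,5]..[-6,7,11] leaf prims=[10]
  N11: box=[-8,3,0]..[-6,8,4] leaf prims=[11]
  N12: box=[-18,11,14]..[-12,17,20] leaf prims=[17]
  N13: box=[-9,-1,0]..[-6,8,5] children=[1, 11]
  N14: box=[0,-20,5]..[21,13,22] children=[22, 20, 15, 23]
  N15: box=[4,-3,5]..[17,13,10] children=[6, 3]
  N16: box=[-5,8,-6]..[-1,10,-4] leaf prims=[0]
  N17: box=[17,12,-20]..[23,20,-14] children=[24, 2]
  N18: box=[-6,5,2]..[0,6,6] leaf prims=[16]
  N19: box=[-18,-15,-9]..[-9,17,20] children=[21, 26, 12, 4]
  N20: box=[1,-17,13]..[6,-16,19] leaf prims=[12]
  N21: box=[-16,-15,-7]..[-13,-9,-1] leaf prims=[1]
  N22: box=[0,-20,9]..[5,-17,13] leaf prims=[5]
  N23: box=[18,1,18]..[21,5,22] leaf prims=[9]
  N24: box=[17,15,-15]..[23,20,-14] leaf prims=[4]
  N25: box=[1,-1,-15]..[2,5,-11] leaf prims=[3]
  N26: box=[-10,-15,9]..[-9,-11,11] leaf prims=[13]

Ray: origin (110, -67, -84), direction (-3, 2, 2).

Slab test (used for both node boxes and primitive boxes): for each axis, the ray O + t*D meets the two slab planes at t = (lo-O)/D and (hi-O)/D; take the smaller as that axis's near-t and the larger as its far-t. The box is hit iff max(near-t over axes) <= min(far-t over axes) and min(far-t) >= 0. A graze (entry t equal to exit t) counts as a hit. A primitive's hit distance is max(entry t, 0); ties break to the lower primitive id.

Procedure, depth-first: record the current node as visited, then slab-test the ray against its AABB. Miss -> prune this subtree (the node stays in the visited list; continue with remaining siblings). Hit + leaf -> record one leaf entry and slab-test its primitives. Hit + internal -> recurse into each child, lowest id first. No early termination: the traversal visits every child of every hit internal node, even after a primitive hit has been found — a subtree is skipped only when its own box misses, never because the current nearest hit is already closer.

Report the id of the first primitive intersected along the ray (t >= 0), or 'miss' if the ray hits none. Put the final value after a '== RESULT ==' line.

Walk:
N0 x:[29,128/3] y:[47/2,87/2] z:[32,53] -> hit [32,128/3], descend [7, 8, 14, 19]
  N7 x:[29,109/3] y:[53/2,87/2] z:[32,40] -> hit [32,109/3], descend [5, 9, 17, 25]
    N5 x:[33,35] y:[53/2,29] z:[71/2,38] -> miss, prune
    N9 x:[31,33] y:[75/2,81/2] z:[38,40] -> miss, prune
    N17 x:[29,31] y:[79/2,87/2] z:[32,35] -> miss, prune
    N25 x:[36,109/3] y:[33,36] z:[69/2,73/2] -> hit [36,36] leaf, test {P3@t=36}
  N8 x:[110/3,40] y:[33,77/2] z:[39,95/2] -> miss, prune
  N14 x:[89/3,110/3] y:[47/2,40] z:[89/2,53] -> miss, prune
  N19 x:[119/3,128/3] y:[26,42] z:[75/2,52] -> hit [119/3,42], descend [4, 12, 21, 26]
    N4 x:[40,122/3] y:[39,83/2] z:[75/2,81/2] -> hit [40,81/2] leaf, test {P18@t=40}
    N12 x:[122/3,128/3] y:[39,42] z:[49,52] -> miss, prune
    N21 x:[41,42] y:[26,29] z:[77/2,83/2] -> miss, prune
    N26 x:[119/3,40] y:[26,28] z:[93/2,95/2] -> miss, prune

order=[0, 7, 5, 9, 17, 25, 8, 14, 19, 4, 12, 21, 26]  |boxes|=13  |leaves|=2  hit=P3

== RESULT ==
3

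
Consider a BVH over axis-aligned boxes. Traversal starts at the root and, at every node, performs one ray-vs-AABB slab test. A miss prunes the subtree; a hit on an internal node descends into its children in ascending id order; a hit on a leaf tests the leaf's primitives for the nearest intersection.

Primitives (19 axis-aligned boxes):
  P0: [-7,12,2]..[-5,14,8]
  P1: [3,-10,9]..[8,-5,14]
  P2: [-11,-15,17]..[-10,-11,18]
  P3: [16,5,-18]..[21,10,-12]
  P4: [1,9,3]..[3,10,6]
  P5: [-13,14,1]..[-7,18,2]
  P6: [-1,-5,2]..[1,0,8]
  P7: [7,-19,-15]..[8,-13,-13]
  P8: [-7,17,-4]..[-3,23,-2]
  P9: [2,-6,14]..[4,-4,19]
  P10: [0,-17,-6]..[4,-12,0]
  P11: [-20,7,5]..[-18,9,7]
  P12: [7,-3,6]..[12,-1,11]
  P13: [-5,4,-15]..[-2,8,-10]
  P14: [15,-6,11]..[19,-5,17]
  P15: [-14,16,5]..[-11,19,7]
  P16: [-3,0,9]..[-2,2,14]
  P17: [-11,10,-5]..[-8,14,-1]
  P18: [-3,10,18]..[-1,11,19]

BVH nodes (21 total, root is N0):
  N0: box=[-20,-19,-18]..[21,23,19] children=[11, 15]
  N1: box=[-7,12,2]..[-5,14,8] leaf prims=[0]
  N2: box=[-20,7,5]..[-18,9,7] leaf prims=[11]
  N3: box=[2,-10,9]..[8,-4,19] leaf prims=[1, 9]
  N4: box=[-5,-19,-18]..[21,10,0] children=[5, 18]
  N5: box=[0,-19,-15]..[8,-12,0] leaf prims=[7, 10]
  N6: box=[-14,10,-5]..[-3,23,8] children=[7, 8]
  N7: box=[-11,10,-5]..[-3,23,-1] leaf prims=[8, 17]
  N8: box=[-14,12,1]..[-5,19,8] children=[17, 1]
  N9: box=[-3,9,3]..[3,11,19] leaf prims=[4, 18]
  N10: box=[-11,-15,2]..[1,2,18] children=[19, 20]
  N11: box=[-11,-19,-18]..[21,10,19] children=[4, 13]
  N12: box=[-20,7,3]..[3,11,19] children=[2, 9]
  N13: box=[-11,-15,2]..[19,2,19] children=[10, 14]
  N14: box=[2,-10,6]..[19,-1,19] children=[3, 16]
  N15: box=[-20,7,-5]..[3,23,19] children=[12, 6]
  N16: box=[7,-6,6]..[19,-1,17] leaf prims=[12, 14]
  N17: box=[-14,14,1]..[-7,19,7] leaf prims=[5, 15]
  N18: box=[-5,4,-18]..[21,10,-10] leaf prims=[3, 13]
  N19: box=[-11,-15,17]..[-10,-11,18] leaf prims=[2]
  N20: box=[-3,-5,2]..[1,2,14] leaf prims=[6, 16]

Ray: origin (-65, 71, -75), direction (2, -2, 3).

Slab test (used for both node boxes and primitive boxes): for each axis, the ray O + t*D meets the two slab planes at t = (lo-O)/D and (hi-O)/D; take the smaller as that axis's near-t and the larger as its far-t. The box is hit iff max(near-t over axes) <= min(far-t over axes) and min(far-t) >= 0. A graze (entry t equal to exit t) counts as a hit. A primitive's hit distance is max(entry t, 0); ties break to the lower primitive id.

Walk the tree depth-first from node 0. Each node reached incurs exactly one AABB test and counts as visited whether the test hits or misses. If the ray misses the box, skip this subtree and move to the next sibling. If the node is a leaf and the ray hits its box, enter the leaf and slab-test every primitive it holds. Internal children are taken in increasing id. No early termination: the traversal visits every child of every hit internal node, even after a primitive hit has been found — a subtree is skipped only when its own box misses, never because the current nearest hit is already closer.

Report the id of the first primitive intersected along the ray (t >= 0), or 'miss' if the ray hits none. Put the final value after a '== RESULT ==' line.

Walk:
N0 x:[45/2,43] y:[24,45] z:[19,94/3] -> hit [24,94/3], descend [11, 15]
  N11 x:[27,43] y:[61/2,45] z:[19,94/3] -> hit [61/2,94/3], descend [4, 13]
    N4 x:[30,43] y:[61/2,45] z:[19,25] -> miss, prune
    N13 x:[27,42] y:[69/2,43] z:[77/3,94/3] -> miss, prune
  N15 x:[45/2,34] y:[24,32] z:[70/3,94/3] -> hit [24,94/3], descend [6, 12]
    N6 x:[51/2,31] y:[24,61/2] z:[70/3,83/3] -> hit [51/2,83/3], descend [7, 8]
      N7 x:[27,31] y:[24,61/2] z:[70/3,74/3] -> miss, prune
      N8 x:[51/2,30] y:[26,59/2] z:[76/3,83/3] -> hit [26,83/3], descend [1, 17]
        N1 x:[29,30] y:[57/2,59/2] z:[77/3,83/3] -> miss, prune
        N17 x:[51/2,29] y:[26,57/2] z:[76/3,82/3] -> hit [26,82/3] leaf, test {P5(miss), P15@t=80/3}
    N12 x:[45/2,34] y:[30,32] z:[26,94/3] -> hit [30,94/3], descend [2, 9]
      N2 x:[45/2,47/2] y:[31,32] z:[80/3,82/3] -> miss, prune
      N9 x:[31,34] y:[30,31] z:[26,94/3] -> hit [31,31] leaf, test {P4(miss), P18(miss)}

order=[0, 11, 4, 13, 15, 6, 7, 8, 1, 17, 12, 2, 9]  |boxes|=13  |leaves|=2  hit=P15

== RESULT ==
15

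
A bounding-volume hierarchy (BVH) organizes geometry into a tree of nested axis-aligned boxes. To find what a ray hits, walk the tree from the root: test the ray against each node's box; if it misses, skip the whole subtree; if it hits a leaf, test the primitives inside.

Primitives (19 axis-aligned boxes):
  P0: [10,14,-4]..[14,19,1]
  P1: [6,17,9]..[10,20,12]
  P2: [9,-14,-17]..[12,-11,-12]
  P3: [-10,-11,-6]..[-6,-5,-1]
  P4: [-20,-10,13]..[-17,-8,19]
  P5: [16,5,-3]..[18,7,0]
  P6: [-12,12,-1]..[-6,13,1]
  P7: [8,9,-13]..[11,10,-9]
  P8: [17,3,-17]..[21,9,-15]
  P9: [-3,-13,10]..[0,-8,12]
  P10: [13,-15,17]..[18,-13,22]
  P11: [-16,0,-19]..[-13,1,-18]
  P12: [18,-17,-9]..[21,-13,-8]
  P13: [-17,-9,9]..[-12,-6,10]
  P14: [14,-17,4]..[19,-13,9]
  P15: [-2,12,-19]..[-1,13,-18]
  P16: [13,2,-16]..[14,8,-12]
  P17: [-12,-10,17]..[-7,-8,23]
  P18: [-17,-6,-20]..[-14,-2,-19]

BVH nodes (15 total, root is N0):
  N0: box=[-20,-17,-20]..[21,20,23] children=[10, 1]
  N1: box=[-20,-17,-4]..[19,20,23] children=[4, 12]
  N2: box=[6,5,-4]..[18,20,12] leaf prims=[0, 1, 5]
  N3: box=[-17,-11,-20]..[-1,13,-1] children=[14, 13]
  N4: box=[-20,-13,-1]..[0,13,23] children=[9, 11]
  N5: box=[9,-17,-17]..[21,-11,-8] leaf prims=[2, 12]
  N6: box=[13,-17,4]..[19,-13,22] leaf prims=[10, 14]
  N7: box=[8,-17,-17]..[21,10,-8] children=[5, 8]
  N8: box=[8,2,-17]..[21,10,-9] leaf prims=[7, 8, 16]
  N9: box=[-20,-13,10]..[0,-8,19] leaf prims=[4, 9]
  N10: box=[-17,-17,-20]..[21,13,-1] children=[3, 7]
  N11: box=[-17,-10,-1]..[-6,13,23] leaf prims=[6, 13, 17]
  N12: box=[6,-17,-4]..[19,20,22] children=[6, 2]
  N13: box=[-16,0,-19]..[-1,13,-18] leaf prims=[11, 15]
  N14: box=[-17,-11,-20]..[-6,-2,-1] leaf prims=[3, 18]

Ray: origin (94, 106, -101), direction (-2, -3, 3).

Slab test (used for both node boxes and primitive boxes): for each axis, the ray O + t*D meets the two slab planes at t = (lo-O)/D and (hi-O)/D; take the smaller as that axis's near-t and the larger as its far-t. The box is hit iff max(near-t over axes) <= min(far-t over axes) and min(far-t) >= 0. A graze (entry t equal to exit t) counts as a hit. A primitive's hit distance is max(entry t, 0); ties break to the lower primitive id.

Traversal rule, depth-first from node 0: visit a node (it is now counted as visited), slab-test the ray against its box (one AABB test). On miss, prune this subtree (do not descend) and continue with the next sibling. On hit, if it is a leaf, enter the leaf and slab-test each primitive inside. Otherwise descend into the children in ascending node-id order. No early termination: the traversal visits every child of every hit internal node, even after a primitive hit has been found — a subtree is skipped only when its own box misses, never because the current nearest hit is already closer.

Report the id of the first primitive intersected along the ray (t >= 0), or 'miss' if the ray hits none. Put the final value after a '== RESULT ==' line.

Traverse from the root:
N0 x:[73/2,57] y:[86/3,41] z:[27,124/3] -> hit [73/2,41], descend [1, 10]
  N1 x:[75/2,57] y:[86/3,41] z:[97/3,124/3] -> hit [75/2,41], descend [4, 12]
    N4 x:[47,57] y:[31,119/3] z:[100/3,124/3] -> miss, prune
    N12 x:[75/2,44] y:[86/3,41] z:[97/3,41] -> hit [75/2,41], descend [2, 6]
      N2 x:[38,44] y:[86/3,101/3] z:[97/3,113/3] -> miss, prune
      N6 x:[75/2,81/2] y:[119/3,41] z:[35,41] -> hit [119/3,81/2] leaf, test {P10@t=119/3, P14(miss)}
  N10 x:[73/2,111/2] y:[31,41] z:[27,100/3] -> miss, prune

order=[0, 1, 4, 12, 2, 6, 10]  |boxes|=7  |leaves|=1  hit=P10

== RESULT ==
10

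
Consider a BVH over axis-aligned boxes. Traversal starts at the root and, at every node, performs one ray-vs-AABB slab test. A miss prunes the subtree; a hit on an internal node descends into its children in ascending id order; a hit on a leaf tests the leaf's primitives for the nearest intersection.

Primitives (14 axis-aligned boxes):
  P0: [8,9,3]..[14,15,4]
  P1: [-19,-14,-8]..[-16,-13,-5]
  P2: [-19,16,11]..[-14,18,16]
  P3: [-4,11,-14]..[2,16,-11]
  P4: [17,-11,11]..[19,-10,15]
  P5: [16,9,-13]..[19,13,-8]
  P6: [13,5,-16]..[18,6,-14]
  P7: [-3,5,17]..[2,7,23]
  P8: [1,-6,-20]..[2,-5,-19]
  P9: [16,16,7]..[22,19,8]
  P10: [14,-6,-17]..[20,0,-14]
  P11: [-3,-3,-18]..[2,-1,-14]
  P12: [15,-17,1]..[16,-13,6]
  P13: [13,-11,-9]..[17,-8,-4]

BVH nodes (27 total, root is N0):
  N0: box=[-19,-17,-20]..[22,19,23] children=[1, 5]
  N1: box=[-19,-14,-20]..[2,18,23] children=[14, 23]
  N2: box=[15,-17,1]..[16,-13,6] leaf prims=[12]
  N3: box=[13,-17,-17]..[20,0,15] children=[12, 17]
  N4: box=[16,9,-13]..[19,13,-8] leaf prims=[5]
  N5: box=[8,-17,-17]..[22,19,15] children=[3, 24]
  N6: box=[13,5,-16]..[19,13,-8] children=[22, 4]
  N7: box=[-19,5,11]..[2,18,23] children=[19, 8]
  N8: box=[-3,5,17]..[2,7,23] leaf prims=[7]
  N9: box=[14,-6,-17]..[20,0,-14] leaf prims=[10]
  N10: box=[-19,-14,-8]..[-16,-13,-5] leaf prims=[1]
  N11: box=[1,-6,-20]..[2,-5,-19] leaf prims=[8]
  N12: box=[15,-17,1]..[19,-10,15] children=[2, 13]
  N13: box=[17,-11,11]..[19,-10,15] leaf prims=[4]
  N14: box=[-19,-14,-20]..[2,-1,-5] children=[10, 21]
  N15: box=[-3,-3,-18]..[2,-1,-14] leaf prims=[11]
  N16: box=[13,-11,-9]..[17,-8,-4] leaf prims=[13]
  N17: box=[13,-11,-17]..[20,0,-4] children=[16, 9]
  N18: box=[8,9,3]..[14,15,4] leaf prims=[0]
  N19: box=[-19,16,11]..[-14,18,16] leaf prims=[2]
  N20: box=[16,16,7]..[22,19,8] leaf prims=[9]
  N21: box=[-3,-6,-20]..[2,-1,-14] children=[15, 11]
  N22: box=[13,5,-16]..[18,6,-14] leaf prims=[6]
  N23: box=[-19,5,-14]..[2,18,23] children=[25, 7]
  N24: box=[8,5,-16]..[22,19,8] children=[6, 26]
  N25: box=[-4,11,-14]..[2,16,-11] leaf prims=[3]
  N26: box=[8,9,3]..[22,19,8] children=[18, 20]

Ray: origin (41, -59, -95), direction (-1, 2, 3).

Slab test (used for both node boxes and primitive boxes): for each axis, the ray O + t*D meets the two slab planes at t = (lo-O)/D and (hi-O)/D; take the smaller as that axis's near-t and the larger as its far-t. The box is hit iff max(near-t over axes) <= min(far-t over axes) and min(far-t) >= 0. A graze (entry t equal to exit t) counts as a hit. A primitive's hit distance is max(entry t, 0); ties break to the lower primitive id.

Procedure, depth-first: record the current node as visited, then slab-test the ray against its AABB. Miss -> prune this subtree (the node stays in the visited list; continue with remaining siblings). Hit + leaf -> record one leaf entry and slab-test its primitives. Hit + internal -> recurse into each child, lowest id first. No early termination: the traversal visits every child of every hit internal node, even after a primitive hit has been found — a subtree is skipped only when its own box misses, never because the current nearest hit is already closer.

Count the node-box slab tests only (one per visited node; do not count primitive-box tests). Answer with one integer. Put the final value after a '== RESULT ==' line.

Walk:
N0 x:[19,60] y:[21,39] z:[25,118/3] -> hit [25,39], descend [1, 5]
  N1 x:[39,60] y:[45/2,77/2] z:[25,118/3] -> miss, prune
  N5 x:[19,33] y:[21,39] z:[26,110/3] -> hit [26,33], descend [3, 24]
    N3 x:[21,28] y:[21,59/2] z:[26,110/3] -> hit [26,28], descend [12, 17]
      N12 x:[22,26] y:[21,49/2] z:[32,110/3] -> miss, prune
      N17 x:[21,28] y:[24,59/2] z:[26,91/3] -> hit [26,28], descend [9, 16]
        N9 x:[21,27] y:[53/2,59/2] z:[26,27] -> hit [53/2,27] leaf, test {P10@t=53/2}
        N16 x:[24,28] y:[24,51/2] z:[86/3,91/3] -> miss, prune
    N24 x:[19,33] y:[32,39] z:[79/3,103/3] -> hit [32,33], descend [6, 26]
      N6 x:[22,28] y:[32,36] z:[79/3,29] -> miss, prune
      N26 x:[19,33] y:[34,39] z:[98/3,103/3] -> miss, prune

Visited [0, 1, 5, 3, 12, 17, 9, 16, 24, 6, 26]. Tests: 11 box, 1 leaf. Nearest: P10.

== RESULT ==
11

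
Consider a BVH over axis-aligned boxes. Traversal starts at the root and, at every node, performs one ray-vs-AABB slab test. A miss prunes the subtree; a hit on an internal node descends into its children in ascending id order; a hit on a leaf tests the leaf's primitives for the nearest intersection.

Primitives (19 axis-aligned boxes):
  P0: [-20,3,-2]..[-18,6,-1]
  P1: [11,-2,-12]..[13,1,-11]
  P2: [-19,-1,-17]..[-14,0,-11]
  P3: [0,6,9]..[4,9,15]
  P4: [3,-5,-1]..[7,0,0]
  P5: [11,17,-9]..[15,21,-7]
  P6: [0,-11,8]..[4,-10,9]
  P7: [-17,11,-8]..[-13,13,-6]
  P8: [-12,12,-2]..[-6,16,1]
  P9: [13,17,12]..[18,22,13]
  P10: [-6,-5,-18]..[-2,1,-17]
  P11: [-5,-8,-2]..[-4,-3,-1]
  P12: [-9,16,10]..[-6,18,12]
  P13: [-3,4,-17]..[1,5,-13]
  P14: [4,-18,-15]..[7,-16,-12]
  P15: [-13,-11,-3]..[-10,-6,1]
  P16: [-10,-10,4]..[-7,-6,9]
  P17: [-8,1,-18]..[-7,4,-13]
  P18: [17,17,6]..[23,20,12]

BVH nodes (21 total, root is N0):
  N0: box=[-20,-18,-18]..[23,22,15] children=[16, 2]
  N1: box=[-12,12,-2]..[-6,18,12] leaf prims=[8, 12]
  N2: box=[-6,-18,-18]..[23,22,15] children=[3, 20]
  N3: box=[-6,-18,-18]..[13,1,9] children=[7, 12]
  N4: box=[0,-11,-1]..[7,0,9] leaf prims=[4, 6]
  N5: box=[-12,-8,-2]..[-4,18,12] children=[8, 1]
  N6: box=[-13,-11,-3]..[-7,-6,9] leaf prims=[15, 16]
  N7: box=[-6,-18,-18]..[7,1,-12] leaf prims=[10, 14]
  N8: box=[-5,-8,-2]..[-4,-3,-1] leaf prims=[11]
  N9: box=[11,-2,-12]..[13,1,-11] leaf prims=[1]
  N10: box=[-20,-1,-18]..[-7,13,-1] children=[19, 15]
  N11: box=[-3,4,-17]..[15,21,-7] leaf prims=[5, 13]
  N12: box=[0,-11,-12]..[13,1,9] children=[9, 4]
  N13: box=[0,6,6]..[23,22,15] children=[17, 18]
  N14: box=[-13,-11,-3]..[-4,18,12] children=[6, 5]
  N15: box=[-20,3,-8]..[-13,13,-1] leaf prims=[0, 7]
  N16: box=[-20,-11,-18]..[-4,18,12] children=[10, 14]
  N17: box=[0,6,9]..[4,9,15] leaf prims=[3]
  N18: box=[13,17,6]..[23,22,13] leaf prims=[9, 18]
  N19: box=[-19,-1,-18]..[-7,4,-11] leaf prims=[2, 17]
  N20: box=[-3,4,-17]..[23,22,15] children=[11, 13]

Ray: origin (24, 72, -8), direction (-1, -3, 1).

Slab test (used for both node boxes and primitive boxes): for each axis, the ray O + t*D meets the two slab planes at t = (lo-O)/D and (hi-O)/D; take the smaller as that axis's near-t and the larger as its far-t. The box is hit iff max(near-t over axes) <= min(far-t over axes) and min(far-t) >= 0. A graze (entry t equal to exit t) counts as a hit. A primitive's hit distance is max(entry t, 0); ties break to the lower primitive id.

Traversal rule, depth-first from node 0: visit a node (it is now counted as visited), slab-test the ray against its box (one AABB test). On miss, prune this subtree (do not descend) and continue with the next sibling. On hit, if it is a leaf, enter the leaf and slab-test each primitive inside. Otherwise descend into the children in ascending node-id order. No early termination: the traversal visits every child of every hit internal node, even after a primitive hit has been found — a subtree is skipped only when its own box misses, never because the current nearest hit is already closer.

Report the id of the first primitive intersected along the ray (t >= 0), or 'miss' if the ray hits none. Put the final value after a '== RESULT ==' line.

Walk:
N0 x:[1,44] y:[50/3,30] z:[-10,23] -> hit [50/3,23], descend [2, 16]
  N2 x:[1,30] y:[50/3,30] z:[-10,23] -> hit [50/3,23], descend [3, 20]
    N3 x:[11,30] y:[71/3,30] z:[-10,17] -> miss, prune
    N20 x:[1,27] y:[50/3,68/3] z:[-9,23] -> hit [50/3,68/3], descend [11, 13]
      N11 x:[9,27] y:[17,68/3] z:[-9,1] -> miss, prune
      N13 x:[1,24] y:[50/3,22] z:[14,23] -> hit [50/3,22], descend [17, 18]
        N17 x:[20,24] y:[21,22] z:[17,23] -> hit [21,22] leaf, test {P3@t=21}
        N18 x:[1,11] y:[50/3,55/3] z:[14,21] -> miss, prune
  N16 x:[28,44] y:[18,83/3] z:[-10,20] -> miss, prune

order=[0, 2, 3, 20, 11, 13, 17, 18, 16]  |boxes|=9  |leaves|=1  hit=P3

== RESULT ==
3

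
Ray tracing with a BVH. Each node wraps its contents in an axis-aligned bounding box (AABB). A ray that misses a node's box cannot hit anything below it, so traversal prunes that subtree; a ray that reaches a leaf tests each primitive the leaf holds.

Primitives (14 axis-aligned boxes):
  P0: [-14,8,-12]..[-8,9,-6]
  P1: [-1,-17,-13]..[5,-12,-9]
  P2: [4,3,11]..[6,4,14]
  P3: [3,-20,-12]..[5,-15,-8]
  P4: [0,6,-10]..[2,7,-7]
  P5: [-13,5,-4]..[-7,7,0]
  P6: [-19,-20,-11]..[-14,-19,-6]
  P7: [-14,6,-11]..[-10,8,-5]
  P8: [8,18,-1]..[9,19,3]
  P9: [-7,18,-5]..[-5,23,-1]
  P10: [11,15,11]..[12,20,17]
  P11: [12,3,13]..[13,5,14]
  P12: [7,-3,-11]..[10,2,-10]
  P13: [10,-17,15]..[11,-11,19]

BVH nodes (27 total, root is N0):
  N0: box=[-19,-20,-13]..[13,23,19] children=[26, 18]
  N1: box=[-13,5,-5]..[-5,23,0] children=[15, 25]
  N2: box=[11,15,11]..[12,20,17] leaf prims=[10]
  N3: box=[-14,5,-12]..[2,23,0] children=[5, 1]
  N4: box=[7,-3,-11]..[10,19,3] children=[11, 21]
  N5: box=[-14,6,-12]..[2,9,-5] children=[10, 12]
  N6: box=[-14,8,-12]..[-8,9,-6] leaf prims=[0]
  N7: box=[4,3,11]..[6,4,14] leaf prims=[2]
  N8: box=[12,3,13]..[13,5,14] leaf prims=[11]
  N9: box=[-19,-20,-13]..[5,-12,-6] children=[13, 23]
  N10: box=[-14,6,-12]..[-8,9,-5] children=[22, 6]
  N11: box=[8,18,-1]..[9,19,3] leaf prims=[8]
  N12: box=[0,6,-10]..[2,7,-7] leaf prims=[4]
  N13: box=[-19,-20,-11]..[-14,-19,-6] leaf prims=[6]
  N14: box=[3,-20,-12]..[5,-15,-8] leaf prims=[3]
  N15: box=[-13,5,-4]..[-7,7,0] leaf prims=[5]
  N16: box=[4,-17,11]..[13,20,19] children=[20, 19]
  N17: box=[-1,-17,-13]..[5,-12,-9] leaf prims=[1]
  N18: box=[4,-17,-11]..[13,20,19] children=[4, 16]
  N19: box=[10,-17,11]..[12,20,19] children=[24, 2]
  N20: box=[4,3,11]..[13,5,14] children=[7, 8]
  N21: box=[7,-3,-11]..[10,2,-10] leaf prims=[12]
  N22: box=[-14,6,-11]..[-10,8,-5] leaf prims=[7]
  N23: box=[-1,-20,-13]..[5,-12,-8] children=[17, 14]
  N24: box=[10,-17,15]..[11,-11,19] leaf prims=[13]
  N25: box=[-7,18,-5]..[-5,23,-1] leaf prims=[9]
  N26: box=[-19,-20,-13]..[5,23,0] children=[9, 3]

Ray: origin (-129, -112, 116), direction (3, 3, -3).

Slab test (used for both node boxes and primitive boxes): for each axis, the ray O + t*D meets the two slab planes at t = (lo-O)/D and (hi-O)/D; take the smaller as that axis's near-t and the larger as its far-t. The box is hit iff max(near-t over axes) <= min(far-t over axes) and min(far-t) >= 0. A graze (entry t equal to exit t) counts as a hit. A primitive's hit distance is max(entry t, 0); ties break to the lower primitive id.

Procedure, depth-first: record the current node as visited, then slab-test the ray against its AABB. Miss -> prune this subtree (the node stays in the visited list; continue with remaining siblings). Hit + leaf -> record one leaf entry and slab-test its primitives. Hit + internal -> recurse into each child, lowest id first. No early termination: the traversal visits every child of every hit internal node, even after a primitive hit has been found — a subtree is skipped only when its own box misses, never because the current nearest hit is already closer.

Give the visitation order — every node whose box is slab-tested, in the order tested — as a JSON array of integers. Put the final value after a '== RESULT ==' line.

Walk:
N0 x:[110/3,142/3] y:[92/3,45] z:[97/3,43] -> hit [110/3,43], descend [18, 26]
  N18 x:[133/3,142/3] y:[95/3,44] z:[97/3,127/3] -> miss, prune
  N26 x:[110/3,134/3] y:[92/3,45] z:[116/3,43] -> hit [116/3,43], descend [3, 9]
    N3 x:[115/3,131/3] y:[39,45] z:[116/3,128/3] -> hit [39,128/3], descend [1, 5]
      N1 x:[116/3,124/3] y:[39,45] z:[116/3,121/3] -> hit [39,121/3], descend [15, 25]
        N15 x:[116/3,122/3] y:[39,119/3] z:[116/3,40] -> hit [39,119/3] leaf, test {P5@t=39}
        N25 x:[122/3,124/3] y:[130/3,45] z:[39,121/3] -> miss, prune
      N5 x:[115/3,131/3] y:[118/3,121/3] z:[121/3,128/3] -> hit [121/3,121/3], descend [10, 12]
        N10 x:[115/3,121/3] y:[118/3,121/3] z:[121/3,128/3] -> hit [121/3,121/3], descend [6, 22]
          N6 x:[115/3,121/3] y:[40,121/3] z:[122/3,128/3] -> miss, prune
          N22 x:[115/3,119/3] y:[118/3,40] z:[121/3,127/3] -> miss, prune
        N12 x:[43,131/3] y:[118/3,119/3] z:[41,42] -> miss, prune
    N9 x:[110/3,134/3] y:[92/3,100/3] z:[122/3,43] -> miss, prune

13 AABB tests over nodes [0, 18, 26, 3, 1, 15, 25, 5, 10, 6, 22, 12, 9]; 1 leaf entered; closest P5.

== RESULT ==
[0, 18, 26, 3, 1, 15, 25, 5, 10, 6, 22, 12, 9]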